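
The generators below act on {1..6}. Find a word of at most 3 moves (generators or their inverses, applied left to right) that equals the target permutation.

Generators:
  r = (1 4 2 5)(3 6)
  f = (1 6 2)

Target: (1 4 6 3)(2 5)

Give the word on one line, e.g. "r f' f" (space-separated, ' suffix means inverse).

r f'

  after r: (1 4 2 5)(3 6)
  after f': (1 4 6 3)(2 5)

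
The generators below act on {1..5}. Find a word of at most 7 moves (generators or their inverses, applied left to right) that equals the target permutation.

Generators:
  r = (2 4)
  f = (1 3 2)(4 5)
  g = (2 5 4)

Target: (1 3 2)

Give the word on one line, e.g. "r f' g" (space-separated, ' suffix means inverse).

f r' g r r

  after f: (1 3 2)(4 5)
  after r': (1 3 4 5 2)
  after g: (1 3 2)
  after r: (1 3 4 2)
  after r: (1 3 2)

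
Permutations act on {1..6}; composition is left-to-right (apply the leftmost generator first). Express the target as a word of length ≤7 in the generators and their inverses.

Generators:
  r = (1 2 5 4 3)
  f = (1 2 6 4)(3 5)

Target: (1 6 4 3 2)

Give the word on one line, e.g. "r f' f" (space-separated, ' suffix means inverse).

  after r': (1 3 4 5 2)
  after f: (1 5 6 4 3)
  after r': (1 2)(5 6)
  after f: (1 6 3 5 4)
  after r': (1 6 4 3 2)

r' f r' f r'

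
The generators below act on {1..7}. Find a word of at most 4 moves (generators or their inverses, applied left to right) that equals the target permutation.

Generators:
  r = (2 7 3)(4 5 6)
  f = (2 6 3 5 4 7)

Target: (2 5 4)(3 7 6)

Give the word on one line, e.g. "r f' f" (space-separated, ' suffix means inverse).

f' f' r

  after f': (2 7 4 5 3 6)
  after f': (2 4 3)(5 6 7)
  after r: (2 5 4)(3 7 6)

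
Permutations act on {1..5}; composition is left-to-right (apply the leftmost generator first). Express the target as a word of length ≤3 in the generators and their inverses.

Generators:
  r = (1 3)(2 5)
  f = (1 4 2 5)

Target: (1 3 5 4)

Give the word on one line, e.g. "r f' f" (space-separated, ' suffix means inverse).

  after r': (1 3)(2 5)
  after f': (1 3 5 4)

r' f'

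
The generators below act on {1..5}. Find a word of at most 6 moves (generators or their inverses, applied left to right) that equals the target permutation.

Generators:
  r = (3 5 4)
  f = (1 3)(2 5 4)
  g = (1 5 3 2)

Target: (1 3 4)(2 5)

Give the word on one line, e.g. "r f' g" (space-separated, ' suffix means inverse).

g r g' g' r

  after g: (1 5 3 2)
  after r: (1 4 3 2)
  after g': (1 4 5)
  after g': (1 4)(2 3 5)
  after r: (1 3 4)(2 5)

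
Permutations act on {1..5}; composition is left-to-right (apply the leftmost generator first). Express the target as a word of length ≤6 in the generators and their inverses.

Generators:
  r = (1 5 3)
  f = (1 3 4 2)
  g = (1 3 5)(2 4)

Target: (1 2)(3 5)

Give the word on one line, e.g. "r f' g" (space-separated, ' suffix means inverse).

r g f' r

  after r: (1 5 3)
  after g: (2 4)
  after f': (1 2 3)
  after r: (1 2)(3 5)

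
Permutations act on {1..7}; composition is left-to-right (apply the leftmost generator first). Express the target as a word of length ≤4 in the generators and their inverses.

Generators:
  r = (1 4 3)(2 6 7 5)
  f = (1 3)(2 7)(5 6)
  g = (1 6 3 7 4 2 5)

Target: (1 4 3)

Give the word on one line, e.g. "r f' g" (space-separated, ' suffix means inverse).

  after f: (1 3)(2 7)(5 6)
  after r: (2 5 7 6)(3 4)
  after f: (1 3 4)(2 6 7 5)
  after r': (1 4 3)

f r f r'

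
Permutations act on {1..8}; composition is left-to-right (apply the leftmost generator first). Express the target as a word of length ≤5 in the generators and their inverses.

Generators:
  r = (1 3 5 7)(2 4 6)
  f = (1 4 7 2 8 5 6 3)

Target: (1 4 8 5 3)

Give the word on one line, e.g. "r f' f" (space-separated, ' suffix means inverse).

f f f r

  after f: (1 4 7 2 8 5 6 3)
  after f: (1 7 8 6)(2 5 3 4)
  after f: (1 2 6 4 8 3 7 5)
  after r: (1 4 8 5 3)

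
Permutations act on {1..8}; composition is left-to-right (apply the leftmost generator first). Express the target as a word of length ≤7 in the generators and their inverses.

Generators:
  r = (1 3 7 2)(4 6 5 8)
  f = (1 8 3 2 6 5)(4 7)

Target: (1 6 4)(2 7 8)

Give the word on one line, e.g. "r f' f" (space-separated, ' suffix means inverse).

  after f: (1 8 3 2 6 5)(4 7)
  after f: (1 3 6)(2 5 8)
  after r: (1 7 2 8)(3 5 4 6)
  after r: (1 2 4 5 6 7)(3 8)
  after f: (1 6 4)(2 7 8)

f f r r f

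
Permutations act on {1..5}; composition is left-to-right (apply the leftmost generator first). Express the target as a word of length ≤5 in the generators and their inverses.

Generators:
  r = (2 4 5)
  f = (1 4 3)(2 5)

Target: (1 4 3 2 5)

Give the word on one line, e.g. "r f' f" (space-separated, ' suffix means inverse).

  after f': (1 3 4)(2 5)
  after r': (1 3 2 4)
  after r': (1 3 5 4)
  after f': (1 4 3 2 5)

f' r' r' f'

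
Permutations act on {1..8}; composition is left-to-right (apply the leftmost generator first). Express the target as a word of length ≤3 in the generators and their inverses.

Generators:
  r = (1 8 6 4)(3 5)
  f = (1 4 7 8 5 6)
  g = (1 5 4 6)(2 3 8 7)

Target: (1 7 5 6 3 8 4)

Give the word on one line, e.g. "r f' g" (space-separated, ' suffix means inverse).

f' r' f'

  after f': (1 6 5 8 7 4)
  after r': (1 8 7 6 3 5)
  after f': (1 7 5 6 3 8 4)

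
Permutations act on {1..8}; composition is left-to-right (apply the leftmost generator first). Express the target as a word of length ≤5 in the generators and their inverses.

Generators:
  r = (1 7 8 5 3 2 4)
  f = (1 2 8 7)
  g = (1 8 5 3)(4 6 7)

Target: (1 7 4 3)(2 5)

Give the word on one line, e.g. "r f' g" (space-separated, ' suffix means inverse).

r' r' f' f'

  after r': (1 4 2 3 5 8 7)
  after r': (1 2 5 7 4 3 8)
  after f': (2 5 8 7 4 3)
  after f': (1 7 4 3)(2 5)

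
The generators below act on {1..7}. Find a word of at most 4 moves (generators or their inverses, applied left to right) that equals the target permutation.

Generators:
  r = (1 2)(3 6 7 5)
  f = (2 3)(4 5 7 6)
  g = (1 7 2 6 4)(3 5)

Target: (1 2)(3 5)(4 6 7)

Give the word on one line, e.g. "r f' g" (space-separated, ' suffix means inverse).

  after f: (2 3)(4 5 7 6)
  after f: (4 7)(5 6)
  after r': (1 2)(3 5)(4 6 7)

f f r'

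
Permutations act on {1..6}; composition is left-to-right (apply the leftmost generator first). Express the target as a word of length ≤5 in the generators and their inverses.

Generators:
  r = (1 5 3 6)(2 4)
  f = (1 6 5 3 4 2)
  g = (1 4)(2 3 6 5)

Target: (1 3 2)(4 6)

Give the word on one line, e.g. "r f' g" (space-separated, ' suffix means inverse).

r f r g'

  after r: (1 5 3 6)(2 4)
  after f: (1 3 5 4)
  after r: (1 6)(2 4 5)
  after g': (1 3 2)(4 6)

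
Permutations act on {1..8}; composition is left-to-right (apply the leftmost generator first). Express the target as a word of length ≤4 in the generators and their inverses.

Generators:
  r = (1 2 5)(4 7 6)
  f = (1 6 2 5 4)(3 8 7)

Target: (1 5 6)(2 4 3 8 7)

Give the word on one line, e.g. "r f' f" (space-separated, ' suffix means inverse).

r f

  after r: (1 2 5)(4 7 6)
  after f: (1 5 6)(2 4 3 8 7)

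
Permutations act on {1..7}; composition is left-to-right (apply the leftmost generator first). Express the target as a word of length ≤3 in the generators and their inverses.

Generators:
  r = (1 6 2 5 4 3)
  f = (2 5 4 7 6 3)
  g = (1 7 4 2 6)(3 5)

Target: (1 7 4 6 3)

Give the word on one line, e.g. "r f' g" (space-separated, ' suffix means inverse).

r f'

  after r: (1 6 2 5 4 3)
  after f': (1 7 4 6 3)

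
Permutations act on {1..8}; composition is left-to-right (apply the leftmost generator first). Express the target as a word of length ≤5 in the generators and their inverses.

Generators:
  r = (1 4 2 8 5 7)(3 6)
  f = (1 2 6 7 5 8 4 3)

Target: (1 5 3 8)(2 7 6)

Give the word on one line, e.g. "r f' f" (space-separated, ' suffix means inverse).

  after r: (1 4 2 8 5 7)(3 6)
  after f': (1 8 7 3 2 5 6 4)
  after r: (1 5 3 8)(2 7 6)

r f' r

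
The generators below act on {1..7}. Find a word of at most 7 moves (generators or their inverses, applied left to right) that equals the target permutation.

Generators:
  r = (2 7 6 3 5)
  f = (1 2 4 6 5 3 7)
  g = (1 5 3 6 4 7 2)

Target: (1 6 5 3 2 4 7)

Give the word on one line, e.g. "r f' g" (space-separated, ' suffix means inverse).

f' f' g' f g

  after f': (1 7 3 5 6 4 2)
  after f': (1 3 6 2 7 5 4)
  after g': (1 5 6 7)(2 4)
  after f: (1 3 7 2 6)
  after g: (1 6 5 3 2 4 7)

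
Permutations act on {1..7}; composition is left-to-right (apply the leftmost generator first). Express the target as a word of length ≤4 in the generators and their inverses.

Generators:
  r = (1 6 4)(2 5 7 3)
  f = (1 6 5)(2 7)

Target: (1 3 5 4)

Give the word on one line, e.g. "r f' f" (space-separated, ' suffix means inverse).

  after f': (1 5 6)(2 7)
  after r': (1 2 5)(3 7)(4 6)
  after r': (1 3 5 4)

f' r' r'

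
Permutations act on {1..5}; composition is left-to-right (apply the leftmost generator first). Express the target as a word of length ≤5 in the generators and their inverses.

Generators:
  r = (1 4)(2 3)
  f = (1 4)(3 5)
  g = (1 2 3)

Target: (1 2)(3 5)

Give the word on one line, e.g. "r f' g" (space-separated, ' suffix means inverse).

  after g': (1 3 2)
  after r: (1 2 4)
  after f': (1 2)(3 5)

g' r f'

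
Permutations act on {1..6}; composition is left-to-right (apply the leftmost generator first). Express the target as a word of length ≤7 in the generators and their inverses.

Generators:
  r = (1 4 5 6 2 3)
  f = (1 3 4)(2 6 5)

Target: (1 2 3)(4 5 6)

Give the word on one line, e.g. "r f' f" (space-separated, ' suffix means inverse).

  after r': (1 3 2 6 5 4)
  after r': (1 2 5)(3 6 4)
  after f': (1 5 4)(2 6 3)
  after r: (1 6)
  after r: (1 2 3)(4 5 6)

r' r' f' r r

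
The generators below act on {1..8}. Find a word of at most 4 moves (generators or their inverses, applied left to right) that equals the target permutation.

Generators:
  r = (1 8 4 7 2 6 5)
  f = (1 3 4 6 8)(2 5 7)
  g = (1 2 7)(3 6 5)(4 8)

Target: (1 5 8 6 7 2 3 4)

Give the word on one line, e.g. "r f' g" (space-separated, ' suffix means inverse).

  after f: (1 3 4 6 8)(2 5 7)
  after g: (1 6 4 5)(2 3 8)
  after r: (1 5 8 6 7 2 3 4)

f g r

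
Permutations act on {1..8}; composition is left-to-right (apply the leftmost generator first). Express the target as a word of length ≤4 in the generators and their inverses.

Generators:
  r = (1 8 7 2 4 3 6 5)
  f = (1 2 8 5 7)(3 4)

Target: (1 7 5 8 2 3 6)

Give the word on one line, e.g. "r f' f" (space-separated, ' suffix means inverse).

  after r: (1 8 7 2 4 3 6 5)
  after f': (1 2 3 6 8 5 7)
  after f': (2 4 3 6)
  after f': (1 7 5 8 2 3 6)

r f' f' f'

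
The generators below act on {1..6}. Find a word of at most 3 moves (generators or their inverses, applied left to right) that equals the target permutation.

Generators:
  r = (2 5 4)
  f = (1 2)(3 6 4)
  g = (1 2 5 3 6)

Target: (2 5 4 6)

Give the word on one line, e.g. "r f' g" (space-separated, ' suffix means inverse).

  after g: (1 2 5 3 6)
  after f': (2 5 4 6)

g f'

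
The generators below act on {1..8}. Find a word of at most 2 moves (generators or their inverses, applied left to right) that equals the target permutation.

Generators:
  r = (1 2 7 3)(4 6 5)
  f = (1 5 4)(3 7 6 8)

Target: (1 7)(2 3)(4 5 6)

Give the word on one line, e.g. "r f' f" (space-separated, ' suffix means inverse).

r r

  after r: (1 2 7 3)(4 6 5)
  after r: (1 7)(2 3)(4 5 6)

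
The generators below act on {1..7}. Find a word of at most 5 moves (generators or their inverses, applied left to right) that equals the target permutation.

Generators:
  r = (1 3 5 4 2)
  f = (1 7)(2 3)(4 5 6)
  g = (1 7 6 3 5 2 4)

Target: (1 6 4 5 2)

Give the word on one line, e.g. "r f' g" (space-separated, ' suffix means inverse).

  after f: (1 7)(2 3)(4 5 6)
  after g: (1 6)(2 5 3 4)
  after r': (1 6 2 3 5)
  after r': (1 6 4 5 2)

f g r' r'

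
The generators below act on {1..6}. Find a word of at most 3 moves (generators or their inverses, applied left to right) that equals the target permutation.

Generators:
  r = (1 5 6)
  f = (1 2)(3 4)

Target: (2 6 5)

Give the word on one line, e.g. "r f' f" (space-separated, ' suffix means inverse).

  after f: (1 2)(3 4)
  after r': (1 2 6 5)(3 4)
  after f: (2 6 5)

f r' f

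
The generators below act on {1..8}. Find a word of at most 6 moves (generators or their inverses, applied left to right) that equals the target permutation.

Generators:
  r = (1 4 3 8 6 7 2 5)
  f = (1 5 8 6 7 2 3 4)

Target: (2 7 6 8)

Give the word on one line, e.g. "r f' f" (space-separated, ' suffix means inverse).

f' r f' r f'

  after f': (1 4 3 2 7 6 8 5)
  after r: (1 3 5 4 8)
  after f': (1 2 7 6 8 4 5 3)
  after r: (1 5 8 3 4)
  after f': (2 7 6 8)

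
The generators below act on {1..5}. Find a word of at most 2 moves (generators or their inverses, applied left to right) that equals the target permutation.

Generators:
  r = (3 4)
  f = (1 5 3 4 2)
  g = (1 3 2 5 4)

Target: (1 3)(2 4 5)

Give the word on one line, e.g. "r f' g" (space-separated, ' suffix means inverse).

  after g': (1 4 5 2 3)
  after r: (1 3)(2 4 5)

g' r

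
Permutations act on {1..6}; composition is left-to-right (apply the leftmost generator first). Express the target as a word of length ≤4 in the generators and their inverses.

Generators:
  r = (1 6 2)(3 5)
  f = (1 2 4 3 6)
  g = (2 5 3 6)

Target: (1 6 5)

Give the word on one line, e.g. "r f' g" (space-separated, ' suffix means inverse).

g' r

  after g': (2 6 3 5)
  after r: (1 6 5)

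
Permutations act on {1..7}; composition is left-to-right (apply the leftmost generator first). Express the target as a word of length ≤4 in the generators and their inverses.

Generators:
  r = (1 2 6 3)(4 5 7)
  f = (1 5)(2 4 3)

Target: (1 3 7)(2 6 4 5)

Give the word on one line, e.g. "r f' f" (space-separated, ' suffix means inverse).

  after f': (1 5)(2 3 4)
  after r': (1 4)(2 6)(3 7 5)
  after f: (1 3 7)(2 6 4 5)

f' r' f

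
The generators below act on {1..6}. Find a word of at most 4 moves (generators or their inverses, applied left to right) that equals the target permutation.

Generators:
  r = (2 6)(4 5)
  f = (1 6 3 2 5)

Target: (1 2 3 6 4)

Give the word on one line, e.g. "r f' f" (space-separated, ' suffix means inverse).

r' f r

  after r': (2 6)(4 5)
  after f: (1 6 5 4)(2 3)
  after r: (1 2 3 6 4)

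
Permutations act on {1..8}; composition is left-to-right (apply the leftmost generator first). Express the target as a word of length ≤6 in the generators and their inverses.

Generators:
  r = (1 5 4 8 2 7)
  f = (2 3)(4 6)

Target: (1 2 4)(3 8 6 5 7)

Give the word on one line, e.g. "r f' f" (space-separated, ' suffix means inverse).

r' f' r' f' f'

  after r': (1 7 2 8 4 5)
  after f': (1 7 3 2 8 6 4 5)
  after r': (1 2 4)(3 8 6 5 7)
  after f': (1 3 8 4)(2 6 5 7)
  after f': (1 2 4)(3 8 6 5 7)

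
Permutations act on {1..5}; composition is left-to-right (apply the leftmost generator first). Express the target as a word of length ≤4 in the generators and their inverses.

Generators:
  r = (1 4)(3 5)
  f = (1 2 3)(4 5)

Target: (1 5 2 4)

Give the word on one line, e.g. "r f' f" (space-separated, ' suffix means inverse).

f' r f' f'

  after f': (1 3 2)(4 5)
  after r: (1 5)(2 4 3)
  after f': (1 4 2 5 3)
  after f': (1 5 2 4)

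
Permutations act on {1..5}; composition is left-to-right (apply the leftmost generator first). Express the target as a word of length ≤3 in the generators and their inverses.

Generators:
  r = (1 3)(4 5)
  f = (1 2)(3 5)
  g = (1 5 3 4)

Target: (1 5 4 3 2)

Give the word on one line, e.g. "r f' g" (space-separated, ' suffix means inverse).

r f'

  after r: (1 3)(4 5)
  after f': (1 5 4 3 2)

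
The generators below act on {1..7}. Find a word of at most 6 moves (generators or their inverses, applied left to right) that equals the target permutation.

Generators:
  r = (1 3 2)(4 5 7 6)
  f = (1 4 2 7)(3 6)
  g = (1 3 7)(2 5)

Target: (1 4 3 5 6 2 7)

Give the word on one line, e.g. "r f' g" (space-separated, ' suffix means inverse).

f r r f f

  after f: (1 4 2 7)(3 6)
  after r: (1 5 7 3 4)(2 6)
  after r: (1 7 2 4 3 5 6)
  after f: (3 5)(4 6)
  after f: (1 4 3 5 6 2 7)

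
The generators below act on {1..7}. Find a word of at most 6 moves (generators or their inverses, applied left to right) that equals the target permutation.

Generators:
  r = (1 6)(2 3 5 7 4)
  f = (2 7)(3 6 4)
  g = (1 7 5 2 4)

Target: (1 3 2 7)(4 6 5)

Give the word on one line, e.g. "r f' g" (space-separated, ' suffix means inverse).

f r' g f'

  after f: (2 7)(3 6 4)
  after r': (1 6 7 4 2 5 3)
  after g: (1 6 5 3 7)
  after f': (1 3 2 7)(4 6 5)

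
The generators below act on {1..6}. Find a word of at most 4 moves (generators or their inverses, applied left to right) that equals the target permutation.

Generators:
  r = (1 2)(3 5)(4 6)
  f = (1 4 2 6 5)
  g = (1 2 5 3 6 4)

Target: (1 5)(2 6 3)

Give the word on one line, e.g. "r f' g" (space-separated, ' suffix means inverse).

  after g': (1 4 6 3 5 2)
  after f': (2 5 4)(3 6)
  after f': (1 5)(2 6 3)

g' f' f'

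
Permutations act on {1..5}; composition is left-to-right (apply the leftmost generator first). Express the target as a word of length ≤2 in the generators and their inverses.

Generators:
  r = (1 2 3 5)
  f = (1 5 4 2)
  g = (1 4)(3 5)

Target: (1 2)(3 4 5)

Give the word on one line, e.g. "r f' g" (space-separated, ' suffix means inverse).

g f

  after g: (1 4)(3 5)
  after f: (1 2)(3 4 5)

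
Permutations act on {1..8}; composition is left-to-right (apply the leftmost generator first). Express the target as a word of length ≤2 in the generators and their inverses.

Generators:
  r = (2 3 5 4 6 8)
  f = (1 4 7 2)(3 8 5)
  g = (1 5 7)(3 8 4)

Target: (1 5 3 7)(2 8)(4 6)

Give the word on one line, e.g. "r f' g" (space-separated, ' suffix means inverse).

  after r: (2 3 5 4 6 8)
  after g: (1 5 3 7)(2 8)(4 6)

r g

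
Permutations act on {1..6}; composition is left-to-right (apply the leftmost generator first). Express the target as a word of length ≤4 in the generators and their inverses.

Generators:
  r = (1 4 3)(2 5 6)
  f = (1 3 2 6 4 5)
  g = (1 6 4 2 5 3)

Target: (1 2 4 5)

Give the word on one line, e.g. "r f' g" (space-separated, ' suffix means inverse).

  after f': (1 5 4 6 2 3)
  after r': (1 2 4 5)

f' r'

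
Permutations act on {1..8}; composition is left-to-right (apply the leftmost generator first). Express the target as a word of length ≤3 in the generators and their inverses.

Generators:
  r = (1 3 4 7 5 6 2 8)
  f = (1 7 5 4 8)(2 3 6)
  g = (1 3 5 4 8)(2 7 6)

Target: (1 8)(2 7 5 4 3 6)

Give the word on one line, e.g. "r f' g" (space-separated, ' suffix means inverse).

r f' r

  after r: (1 3 4 7 5 6 2 8)
  after f': (1 2 4)(3 5)
  after r: (1 8)(2 7 5 4 3 6)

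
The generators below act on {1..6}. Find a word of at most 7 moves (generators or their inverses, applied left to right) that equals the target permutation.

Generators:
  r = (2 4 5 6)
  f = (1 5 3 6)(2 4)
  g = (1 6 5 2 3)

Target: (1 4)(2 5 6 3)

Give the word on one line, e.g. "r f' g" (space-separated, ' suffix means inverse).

  after g: (1 6 5 2 3)
  after f': (1 3 6)(2 5 4)
  after r': (1 3 5 2 4 6)
  after g': (1 2 4)(3 6)
  after r: (1 4)(2 5 6 3)

g f' r' g' r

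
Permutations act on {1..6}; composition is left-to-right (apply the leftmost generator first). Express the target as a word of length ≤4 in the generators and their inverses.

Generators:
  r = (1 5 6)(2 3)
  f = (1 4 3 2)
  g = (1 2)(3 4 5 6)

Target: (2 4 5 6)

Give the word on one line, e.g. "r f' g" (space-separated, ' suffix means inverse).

g f

  after g: (1 2)(3 4 5 6)
  after f: (2 4 5 6)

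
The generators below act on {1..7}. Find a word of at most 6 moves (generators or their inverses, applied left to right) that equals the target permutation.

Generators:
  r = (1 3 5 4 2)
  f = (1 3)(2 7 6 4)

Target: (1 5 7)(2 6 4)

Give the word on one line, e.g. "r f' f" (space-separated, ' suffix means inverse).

f' r f' f'

  after f': (1 3)(2 4 6 7)
  after r: (1 5 4 6 7)
  after f': (1 5 6 2 4 7 3)
  after f': (1 5 7)(2 6 4)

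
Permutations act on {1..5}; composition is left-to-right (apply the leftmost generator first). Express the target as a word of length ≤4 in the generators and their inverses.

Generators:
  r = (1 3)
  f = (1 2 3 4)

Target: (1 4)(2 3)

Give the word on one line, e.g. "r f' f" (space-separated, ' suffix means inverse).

  after f': (1 4 3 2)
  after r': (1 4)(2 3)

f' r'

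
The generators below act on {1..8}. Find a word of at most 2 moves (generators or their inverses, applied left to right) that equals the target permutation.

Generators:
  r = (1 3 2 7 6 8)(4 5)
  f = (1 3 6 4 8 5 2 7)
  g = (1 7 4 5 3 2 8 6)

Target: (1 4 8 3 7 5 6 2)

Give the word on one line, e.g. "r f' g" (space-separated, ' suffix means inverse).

  after r': (1 8 6 7 2 3)(4 5)
  after f': (1 4 8 3 7 5 6 2)

r' f'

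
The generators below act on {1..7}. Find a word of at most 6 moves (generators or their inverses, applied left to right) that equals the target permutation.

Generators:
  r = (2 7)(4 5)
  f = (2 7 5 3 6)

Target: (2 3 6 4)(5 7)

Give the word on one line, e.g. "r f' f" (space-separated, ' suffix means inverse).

  after r': (2 7)(4 5)
  after f': (3 5 4 7 6)
  after f': (2 6 5 4)(3 7)
  after r': (2 6 4 7 3)
  after f': (2 3 6 4)(5 7)

r' f' f' r' f'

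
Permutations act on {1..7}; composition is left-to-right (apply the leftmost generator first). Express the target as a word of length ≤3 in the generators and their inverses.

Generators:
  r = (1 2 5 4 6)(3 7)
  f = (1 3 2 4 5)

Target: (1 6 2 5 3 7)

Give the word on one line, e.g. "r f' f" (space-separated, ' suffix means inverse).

r' f'

  after r': (1 6 4 5 2)(3 7)
  after f': (1 6 2 5 3 7)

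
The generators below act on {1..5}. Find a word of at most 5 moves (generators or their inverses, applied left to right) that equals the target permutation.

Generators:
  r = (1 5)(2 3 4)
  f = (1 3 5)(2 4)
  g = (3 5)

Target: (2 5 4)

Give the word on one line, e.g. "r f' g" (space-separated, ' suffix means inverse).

  after r: (1 5)(2 3 4)
  after g: (1 3 4 2 5)
  after f: (1 5 3 2)
  after r: (2 5 4)

r g f r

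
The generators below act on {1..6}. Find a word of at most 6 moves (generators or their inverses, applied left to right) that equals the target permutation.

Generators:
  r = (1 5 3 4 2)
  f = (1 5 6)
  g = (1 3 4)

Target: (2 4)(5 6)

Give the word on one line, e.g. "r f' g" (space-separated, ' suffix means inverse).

  after g': (1 4 3)
  after g': (1 3 4)
  after r': (1 5)(2 4)
  after f': (2 4)(5 6)

g' g' r' f'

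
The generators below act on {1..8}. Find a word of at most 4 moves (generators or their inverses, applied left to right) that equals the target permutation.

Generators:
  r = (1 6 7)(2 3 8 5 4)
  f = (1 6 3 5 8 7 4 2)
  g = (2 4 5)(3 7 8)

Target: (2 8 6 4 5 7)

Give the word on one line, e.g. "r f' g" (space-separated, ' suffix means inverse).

f r' g

  after f: (1 6 3 5 8 7 4 2)
  after r': (2 7 5 3 8 6)
  after g: (2 8 6 4 5 7)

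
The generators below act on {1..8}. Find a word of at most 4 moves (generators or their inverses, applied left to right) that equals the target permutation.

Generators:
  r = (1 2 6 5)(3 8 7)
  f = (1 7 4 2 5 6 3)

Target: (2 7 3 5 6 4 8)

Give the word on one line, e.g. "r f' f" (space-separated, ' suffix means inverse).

  after r': (1 5 6 2)(3 7 8)
  after f': (1 2 3)(4 7 8 6)
  after r': (2 7 3 5 6 4 8)

r' f' r'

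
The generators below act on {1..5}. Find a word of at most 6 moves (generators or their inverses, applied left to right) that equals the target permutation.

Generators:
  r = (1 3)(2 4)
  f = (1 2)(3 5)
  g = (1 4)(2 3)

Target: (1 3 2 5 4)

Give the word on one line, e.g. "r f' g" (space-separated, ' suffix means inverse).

g f' g r

  after g: (1 4)(2 3)
  after f': (1 4 2 5 3)
  after g: (2 5)(3 4)
  after r: (1 3 2 5 4)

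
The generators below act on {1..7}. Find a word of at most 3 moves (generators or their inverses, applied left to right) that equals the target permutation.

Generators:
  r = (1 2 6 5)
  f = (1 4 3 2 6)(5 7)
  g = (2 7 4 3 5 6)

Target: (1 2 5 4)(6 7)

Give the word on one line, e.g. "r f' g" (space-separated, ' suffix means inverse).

  after f': (1 6 2 3 4)(5 7)
  after g: (1 2 5 4)(6 7)

f' g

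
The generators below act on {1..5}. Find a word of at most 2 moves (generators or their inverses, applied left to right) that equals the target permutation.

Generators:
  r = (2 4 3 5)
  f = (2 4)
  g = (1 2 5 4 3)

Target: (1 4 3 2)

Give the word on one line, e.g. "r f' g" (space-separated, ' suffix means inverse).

g' r'

  after g': (1 3 4 5 2)
  after r': (1 4 3 2)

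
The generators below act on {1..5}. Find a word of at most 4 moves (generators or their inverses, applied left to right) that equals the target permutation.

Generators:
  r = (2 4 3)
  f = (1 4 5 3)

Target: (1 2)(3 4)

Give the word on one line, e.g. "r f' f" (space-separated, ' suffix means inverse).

  after f': (1 3 5 4)
  after r': (1 4)(2 3 5)
  after r': (1 2 4)(3 5)
  after f': (1 2)(3 4)

f' r' r' f'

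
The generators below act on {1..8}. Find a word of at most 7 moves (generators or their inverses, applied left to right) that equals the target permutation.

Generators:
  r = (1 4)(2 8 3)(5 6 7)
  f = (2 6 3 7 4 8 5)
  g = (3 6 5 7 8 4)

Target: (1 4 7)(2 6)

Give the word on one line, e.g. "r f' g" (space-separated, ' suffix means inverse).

  after g: (3 6 5 7 8 4)
  after r: (1 4 2 8)(3 7)
  after g': (1 8)(2 7 4)(3 5 6)
  after r: (1 3 6 2 5 7)(4 8)
  after g': (1 4 7)(2 6)

g r g' r g'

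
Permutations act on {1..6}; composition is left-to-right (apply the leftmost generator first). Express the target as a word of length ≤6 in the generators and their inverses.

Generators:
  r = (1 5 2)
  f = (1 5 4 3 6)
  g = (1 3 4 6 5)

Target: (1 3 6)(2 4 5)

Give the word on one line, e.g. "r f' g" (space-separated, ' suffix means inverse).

r f' g' g' f'

  after r: (1 5 2)
  after f': (2 6 3 4 5)
  after g': (1 5 2 4 6)
  after g': (1 6 5 2 3)
  after f': (1 3 6)(2 4 5)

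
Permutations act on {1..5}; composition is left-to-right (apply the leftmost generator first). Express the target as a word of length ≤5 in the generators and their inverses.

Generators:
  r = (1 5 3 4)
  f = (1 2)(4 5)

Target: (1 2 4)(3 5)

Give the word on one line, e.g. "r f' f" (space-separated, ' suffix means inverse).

f r' f' f'

  after f: (1 2)(4 5)
  after r': (1 2 4)(3 5)
  after f': (2 5 3 4)
  after f': (1 2 4)(3 5)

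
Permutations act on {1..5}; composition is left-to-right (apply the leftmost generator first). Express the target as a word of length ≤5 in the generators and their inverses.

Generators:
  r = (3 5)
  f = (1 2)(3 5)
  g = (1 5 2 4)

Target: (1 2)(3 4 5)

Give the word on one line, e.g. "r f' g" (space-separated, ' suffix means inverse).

f r f' g' g'

  after f: (1 2)(3 5)
  after r: (1 2)
  after f': (3 5)
  after g': (1 4 2 5 3)
  after g': (1 2)(3 4 5)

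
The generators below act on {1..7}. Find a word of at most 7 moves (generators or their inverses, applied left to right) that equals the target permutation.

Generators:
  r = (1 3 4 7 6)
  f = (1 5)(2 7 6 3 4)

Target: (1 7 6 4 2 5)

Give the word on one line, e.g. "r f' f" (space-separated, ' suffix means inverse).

  after r': (1 6 7 4 3)
  after f': (1 7 3 5)(2 4 6)
  after f': (1 2 3)(4 7 6)
  after r': (1 2)(3 6)
  after f: (1 7 6 4 2 5)

r' f' f' r' f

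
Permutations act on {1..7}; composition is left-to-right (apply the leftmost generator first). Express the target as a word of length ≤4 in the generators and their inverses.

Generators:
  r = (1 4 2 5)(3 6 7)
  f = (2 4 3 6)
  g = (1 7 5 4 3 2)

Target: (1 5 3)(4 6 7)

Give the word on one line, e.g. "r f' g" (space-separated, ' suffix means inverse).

  after f': (2 6 3 4)
  after r': (1 5 2 3)(6 7)
  after f: (1 5 4 3)(2 6 7)
  after f: (1 5 3)(4 6 7)

f' r' f f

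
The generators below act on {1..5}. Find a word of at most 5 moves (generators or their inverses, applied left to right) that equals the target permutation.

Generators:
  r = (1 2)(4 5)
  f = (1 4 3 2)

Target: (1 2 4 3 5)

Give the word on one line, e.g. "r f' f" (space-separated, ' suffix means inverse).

f' r f'

  after f': (1 2 3 4)
  after r: (2 3 5 4)
  after f': (1 2 4 3 5)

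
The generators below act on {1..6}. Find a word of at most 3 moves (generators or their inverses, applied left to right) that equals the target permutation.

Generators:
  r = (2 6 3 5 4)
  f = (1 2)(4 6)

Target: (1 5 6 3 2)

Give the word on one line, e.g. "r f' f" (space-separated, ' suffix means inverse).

  after f: (1 2)(4 6)
  after r': (1 4 2)(3 6 5)
  after r': (1 5 6 3 2)

f r' r'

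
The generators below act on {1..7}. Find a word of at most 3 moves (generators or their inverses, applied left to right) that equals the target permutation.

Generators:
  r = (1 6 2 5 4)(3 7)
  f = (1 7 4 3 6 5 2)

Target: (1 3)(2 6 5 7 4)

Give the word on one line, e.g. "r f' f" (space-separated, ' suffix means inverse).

r f'

  after r: (1 6 2 5 4)(3 7)
  after f': (1 3)(2 6 5 7 4)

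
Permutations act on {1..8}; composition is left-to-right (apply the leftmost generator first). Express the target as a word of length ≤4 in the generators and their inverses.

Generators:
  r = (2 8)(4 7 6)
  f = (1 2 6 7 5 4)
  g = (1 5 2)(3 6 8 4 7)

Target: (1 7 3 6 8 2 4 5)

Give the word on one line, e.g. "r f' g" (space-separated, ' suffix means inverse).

g r r f'

  after g: (1 5 2)(3 6 8 4 7)
  after r: (1 5 8 7 3 4 6 2)
  after r: (1 5 2)(3 7)(6 8)
  after f': (1 7 3 6 8 2 4 5)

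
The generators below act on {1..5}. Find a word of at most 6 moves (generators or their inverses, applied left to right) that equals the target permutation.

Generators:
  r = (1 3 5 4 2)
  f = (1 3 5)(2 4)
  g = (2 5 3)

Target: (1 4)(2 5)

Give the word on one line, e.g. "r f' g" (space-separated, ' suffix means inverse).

  after r': (1 2 4 5 3)
  after f: (1 4)
  after f: (1 2 4 3 5)
  after r': (1 4)(2 5)

r' f f r'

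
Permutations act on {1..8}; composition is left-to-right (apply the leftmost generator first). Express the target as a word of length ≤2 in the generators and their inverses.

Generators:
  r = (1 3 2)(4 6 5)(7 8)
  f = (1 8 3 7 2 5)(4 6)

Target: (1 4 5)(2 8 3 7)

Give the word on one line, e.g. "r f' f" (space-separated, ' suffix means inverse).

f' r

  after f': (1 5 2 7 3 8)(4 6)
  after r: (1 4 5)(2 8 3 7)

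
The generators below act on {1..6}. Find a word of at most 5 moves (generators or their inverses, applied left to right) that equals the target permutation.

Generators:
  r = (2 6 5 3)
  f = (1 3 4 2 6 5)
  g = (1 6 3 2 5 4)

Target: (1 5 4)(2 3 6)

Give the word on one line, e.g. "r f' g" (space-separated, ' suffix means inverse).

  after f: (1 3 4 2 6 5)
  after r: (1 2 5)(3 4 6)
  after f: (1 6 4 5 3 2)
  after f: (1 5 4)(2 3 6)

f r f f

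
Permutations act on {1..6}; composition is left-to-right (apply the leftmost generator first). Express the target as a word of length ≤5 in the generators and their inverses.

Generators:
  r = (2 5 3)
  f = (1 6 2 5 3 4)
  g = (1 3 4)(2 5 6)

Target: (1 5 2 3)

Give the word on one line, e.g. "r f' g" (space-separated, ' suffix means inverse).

r' g' g' f'

  after r': (2 3 5)
  after g': (1 4 3 2)(5 6)
  after g': (1 3 6 2 4)
  after f': (1 5 2 3)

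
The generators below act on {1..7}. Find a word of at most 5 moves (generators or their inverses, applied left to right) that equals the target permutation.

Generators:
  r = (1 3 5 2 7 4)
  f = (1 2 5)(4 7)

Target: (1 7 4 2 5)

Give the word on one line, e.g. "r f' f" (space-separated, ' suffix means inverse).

  after r': (1 4 7 2 5 3)
  after f: (1 7 5 3 2)
  after f: (1 4 7)(3 5)
  after r': (1 7 4 2 5)

r' f f r'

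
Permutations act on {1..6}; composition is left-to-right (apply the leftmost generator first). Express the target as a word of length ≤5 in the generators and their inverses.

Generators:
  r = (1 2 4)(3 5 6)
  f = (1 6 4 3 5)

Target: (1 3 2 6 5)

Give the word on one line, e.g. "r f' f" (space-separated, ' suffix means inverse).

r' f' r

  after r': (1 4 2)(3 6 5)
  after f': (1 6 3)(2 5 4)
  after r: (1 3 2 6 5)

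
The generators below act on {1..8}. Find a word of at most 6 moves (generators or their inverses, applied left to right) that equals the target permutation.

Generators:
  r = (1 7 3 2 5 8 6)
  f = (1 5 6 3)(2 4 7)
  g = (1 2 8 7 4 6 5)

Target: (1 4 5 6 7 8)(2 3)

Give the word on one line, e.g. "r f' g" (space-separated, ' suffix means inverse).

  after g': (1 5 6 4 7 8 2)
  after f': (2 3 6)(7 8)
  after r: (1 7 6 5 8 3)
  after f': (1 4 2 7 5 8 6)
  after r: (1 4 5 6 7 8)(2 3)

g' f' r f' r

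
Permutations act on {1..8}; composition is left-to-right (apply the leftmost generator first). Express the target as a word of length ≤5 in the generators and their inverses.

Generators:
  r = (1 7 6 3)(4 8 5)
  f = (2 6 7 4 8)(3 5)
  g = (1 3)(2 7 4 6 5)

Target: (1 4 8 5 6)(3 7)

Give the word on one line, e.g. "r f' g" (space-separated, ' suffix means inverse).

f' r g' f g'

  after f': (2 8 4 7 6)(3 5)
  after r: (1 7 3 4 6 2 5)
  after g': (1 2 6 5 3 7)
  after f: (1 6 3 4 8 2 7)
  after g': (1 4 8 5 6)(3 7)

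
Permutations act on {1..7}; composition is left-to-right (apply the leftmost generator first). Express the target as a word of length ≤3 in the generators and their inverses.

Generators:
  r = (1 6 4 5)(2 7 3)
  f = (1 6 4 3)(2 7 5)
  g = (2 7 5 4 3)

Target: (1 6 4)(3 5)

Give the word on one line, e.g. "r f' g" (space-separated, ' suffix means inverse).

  after g': (2 3 4 5 7)
  after r: (1 6 4)(3 5)

g' r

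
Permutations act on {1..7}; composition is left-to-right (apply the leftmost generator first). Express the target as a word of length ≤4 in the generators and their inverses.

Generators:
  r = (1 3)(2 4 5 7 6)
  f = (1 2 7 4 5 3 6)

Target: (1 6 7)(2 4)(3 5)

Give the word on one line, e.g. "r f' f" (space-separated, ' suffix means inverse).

  after f': (1 6 3 5 4 7 2)
  after r': (1 7 6)(2 3 4 5)
  after f': (1 2 5)(3 7)
  after r': (1 6 7)(2 4)(3 5)

f' r' f' r'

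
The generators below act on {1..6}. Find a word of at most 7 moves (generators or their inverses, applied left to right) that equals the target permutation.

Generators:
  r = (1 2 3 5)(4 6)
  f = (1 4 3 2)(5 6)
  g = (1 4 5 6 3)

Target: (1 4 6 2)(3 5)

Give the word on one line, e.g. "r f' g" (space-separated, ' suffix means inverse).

  after f': (1 2 3 4)(5 6)
  after r: (1 3 6)(2 5 4)
  after r: (1 5 6 2)(3 4)
  after r: (3 6)(4 5)
  after f: (1 4 6 2)(3 5)

f' r r r f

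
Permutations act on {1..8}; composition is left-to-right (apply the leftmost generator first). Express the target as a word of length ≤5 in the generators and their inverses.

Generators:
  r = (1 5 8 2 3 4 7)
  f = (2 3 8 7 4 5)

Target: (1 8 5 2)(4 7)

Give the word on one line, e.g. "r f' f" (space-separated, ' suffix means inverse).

  after f': (2 5 4 7 8 3)
  after r': (1 7 5 3 8 2)
  after f': (1 8 5 2)(4 7)

f' r' f'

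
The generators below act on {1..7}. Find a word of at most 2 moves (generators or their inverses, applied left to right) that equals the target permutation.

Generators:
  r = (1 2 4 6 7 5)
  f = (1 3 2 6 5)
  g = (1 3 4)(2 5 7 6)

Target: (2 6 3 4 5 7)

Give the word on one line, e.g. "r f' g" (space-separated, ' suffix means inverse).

g f'

  after g: (1 3 4)(2 5 7 6)
  after f': (2 6 3 4 5 7)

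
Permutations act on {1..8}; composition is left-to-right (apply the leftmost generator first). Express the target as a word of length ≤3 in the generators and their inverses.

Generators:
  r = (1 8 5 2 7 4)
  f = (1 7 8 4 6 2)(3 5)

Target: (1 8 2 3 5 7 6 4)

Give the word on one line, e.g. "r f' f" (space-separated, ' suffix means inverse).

r' f'

  after r': (1 4 7 2 5 8)
  after f': (1 8 2 3 5 7 6 4)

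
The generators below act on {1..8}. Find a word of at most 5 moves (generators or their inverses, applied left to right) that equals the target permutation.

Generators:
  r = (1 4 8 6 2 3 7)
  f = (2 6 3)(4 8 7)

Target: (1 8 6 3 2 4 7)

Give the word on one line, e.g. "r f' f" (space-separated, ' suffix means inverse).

  after f: (2 6 3)(4 8 7)
  after r': (1 7)(2 8 3 6)
  after f: (1 4 8 2 7)
  after f: (1 8 6 3 2 4 7)

f r' f f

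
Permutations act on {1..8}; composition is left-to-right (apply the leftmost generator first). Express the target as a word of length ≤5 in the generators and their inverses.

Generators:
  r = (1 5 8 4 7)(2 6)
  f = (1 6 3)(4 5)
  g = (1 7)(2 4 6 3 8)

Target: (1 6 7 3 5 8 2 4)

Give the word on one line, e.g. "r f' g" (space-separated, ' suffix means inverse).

f g f' r r

  after f: (1 6 3)(4 5)
  after g: (1 3 7)(2 4 5 6 8)
  after f': (1 6 8 2 5)(3 7)
  after r: (1 2 8 6 4 7 3)
  after r: (1 6 7 3 5 8 2 4)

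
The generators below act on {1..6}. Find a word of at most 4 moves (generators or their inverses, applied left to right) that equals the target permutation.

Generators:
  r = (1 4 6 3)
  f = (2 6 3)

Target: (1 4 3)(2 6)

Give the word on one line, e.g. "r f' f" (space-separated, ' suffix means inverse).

  after r: (1 4 6 3)
  after f: (1 4 3)(2 6)

r f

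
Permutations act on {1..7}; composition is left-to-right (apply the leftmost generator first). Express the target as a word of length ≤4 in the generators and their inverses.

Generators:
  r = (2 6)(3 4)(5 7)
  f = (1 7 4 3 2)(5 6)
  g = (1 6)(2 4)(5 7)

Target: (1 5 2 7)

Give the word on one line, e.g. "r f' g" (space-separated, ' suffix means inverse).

  after r: (2 6)(3 4)(5 7)
  after f: (1 7 6)(2 5 4)
  after g': (1 5 2 7)

r f g'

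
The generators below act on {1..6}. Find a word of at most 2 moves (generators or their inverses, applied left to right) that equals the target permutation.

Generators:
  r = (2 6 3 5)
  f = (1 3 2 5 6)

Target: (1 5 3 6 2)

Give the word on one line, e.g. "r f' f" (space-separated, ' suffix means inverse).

  after f': (1 6 5 2 3)
  after f': (1 5 3 6 2)

f' f'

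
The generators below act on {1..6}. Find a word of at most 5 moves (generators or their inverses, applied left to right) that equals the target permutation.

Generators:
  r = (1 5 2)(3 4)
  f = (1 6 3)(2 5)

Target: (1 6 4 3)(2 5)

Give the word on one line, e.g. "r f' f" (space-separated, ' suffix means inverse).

f r' r' r'

  after f: (1 6 3)(2 5)
  after r': (1 6 4 3 2)
  after r': (1 6 3 5)
  after r': (1 6 4 3)(2 5)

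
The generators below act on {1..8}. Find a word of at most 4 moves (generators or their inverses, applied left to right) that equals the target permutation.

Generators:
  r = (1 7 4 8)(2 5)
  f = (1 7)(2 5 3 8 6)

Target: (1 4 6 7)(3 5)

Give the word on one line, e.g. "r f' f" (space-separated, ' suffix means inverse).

f' r f

  after f': (1 7)(2 6 8 3 5)
  after r: (1 4 8 3 2 6)
  after f: (1 4 6 7)(3 5)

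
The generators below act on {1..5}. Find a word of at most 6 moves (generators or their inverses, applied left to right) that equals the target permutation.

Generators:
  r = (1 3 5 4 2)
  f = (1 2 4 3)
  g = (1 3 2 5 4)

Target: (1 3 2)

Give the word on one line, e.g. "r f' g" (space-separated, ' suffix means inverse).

  after f: (1 2 4 3)
  after r: (4 5)
  after g': (1 4 2 3)
  after f: (1 3 2)

f r g' f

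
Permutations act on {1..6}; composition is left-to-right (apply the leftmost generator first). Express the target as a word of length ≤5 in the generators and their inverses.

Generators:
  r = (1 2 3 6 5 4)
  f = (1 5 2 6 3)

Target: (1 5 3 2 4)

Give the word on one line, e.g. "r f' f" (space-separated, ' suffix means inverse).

  after r': (1 4 5 6 3 2)
  after f: (1 4 2 5 3 6)
  after r: (2 4 3 5 6)
  after f: (1 5 3 2 4)

r' f r f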